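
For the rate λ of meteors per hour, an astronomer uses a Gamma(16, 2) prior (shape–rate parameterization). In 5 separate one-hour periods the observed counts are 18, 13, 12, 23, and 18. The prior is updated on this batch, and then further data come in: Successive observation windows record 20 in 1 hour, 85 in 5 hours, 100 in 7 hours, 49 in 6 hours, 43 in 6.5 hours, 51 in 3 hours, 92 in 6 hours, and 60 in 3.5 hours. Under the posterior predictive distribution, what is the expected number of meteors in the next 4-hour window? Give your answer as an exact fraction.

160/3

Total count: 18 + 13 + 12 + 23 + 18 = 84.
Total exposure: 5 hours.
After the first batch: Gamma(16 + 84, 2 + 5) = Gamma(100, 7).
Total count: 20 + 85 + 100 + 49 + 43 + 51 + 92 + 60 = 500.
Total exposure: 1 + 5 + 7 + 6 + 6.5 + 3 + 6 + 3.5 = 38 hours.
After the second batch: Gamma(100 + 500, 7 + 38) = Gamma(600, 45).
Predictive mean over a 4-hour window = T·E[λ|data] = 4·600/45 = 160/3.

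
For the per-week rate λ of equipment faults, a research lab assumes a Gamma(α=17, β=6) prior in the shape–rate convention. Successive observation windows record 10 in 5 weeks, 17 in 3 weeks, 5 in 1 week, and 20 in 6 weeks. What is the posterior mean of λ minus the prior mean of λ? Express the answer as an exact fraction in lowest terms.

Total count: 10 + 17 + 5 + 20 = 52.
Total exposure: 5 + 3 + 1 + 6 = 15 weeks.
Posterior: α' = 17 + 52 = 69, β' = 6 + 15 = 21.
Posterior mean = 69/21 = 23/7; prior mean = 17/6 = 17/6. Difference = 23/7 − 17/6 = 19/42.

19/42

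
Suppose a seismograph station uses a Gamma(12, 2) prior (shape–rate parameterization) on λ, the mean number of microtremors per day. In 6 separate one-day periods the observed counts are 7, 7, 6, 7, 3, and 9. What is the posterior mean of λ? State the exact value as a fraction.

51/8

Total count: 7 + 7 + 6 + 7 + 3 + 9 = 39.
Total exposure: 6 days.
Gamma(α, β) with Poisson data over total exposure Σt gives posterior Gamma(α+Σx, β+Σt) = Gamma(51, 8).
Posterior mean = α'/β' = 51/8.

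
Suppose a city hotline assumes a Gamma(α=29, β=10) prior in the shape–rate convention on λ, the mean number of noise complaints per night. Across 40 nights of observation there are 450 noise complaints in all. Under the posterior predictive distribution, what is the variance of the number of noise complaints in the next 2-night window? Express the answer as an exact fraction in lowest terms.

Total count 450 over total exposure 40 nights.
By Gamma–Poisson conjugacy, the posterior is Gamma(α + Σx, β + Σt) = Gamma(29 + 450, 10 + 40) = Gamma(479, 50).
The posterior predictive for a window of length T is Negative Binomial with variance T·α'·(β'+T)/β'² = 2·479·52/2500 = 12454/625.

12454/625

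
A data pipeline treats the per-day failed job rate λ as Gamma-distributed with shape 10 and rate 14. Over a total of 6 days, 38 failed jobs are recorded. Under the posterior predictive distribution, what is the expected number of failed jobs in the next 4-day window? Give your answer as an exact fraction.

Total count 38 over total exposure 6 days.
Gamma(α, β) with Poisson data over total exposure Σt gives posterior Gamma(α+Σx, β+Σt) = Gamma(48, 20).
Predictive mean over a 4-day window = T·E[λ|data] = 4·48/20 = 48/5.

48/5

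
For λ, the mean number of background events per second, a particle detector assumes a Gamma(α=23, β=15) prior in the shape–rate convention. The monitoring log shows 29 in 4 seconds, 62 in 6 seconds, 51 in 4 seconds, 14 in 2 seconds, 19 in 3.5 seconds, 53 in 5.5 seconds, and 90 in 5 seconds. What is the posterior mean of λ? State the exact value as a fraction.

Total count: 29 + 62 + 51 + 14 + 19 + 53 + 90 = 318.
Total exposure: 4 + 6 + 4 + 2 + 3.5 + 5.5 + 5 = 30 seconds.
By Gamma–Poisson conjugacy, the posterior is Gamma(α + Σx, β + Σt) = Gamma(23 + 318, 15 + 30) = Gamma(341, 45).
Posterior mean = α'/β' = 341/45.

341/45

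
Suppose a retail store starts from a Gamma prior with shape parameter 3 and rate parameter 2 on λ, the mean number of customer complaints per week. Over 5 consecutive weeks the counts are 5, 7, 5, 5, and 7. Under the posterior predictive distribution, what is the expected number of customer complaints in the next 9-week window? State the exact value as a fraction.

Total count: 5 + 7 + 5 + 5 + 7 = 29.
Total exposure: 5 weeks.
The Gamma prior is conjugate for the Poisson rate, so λ | data ~ Gamma(3+29, 2+5) = Gamma(32, 7).
Predictive mean over a 9-week window = T·E[λ|data] = 9·32/7 = 288/7.

288/7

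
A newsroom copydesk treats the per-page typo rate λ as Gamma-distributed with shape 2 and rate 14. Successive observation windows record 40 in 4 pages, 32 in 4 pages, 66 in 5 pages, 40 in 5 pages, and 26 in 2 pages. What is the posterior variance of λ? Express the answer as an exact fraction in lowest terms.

103/578

Total count: 40 + 32 + 66 + 40 + 26 = 204.
Total exposure: 4 + 4 + 5 + 5 + 2 = 20 pages.
The Gamma prior is conjugate for the Poisson rate, so λ | data ~ Gamma(2+204, 14+20) = Gamma(206, 34).
Posterior variance = α'/β'² = 206/1156 = 103/578.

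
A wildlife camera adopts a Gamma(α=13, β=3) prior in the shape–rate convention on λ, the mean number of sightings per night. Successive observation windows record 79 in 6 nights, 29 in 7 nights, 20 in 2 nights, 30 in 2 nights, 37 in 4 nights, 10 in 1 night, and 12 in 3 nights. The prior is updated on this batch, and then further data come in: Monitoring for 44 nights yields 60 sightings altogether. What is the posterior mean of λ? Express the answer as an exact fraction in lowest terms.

145/36

Total count: 79 + 29 + 20 + 30 + 37 + 10 + 12 = 217.
Total exposure: 6 + 7 + 2 + 2 + 4 + 1 + 3 = 25 nights.
After the first batch: Gamma(13 + 217, 3 + 25) = Gamma(230, 28).
Total count 60 over total exposure 44 nights.
After the second batch: Gamma(230 + 60, 28 + 44) = Gamma(290, 72).
Posterior mean = α'/β' = 290/72 = 145/36.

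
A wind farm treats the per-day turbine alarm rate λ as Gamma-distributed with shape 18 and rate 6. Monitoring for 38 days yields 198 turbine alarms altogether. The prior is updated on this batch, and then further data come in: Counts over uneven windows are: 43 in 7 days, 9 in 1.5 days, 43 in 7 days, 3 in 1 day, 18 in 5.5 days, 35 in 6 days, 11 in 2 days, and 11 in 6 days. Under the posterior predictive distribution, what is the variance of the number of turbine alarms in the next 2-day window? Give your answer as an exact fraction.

Total count 198 over total exposure 38 days.
After the first batch: Gamma(18 + 198, 6 + 38) = Gamma(216, 44).
Total count: 43 + 9 + 43 + 3 + 18 + 35 + 11 + 11 = 173.
Total exposure: 7 + 1.5 + 7 + 1 + 5.5 + 6 + 2 + 6 = 36 days.
After the second batch: Gamma(216 + 173, 44 + 36) = Gamma(389, 80).
The posterior predictive for a window of length T is Negative Binomial with variance T·α'·(β'+T)/β'² = 2·389·82/6400 = 15949/1600.

15949/1600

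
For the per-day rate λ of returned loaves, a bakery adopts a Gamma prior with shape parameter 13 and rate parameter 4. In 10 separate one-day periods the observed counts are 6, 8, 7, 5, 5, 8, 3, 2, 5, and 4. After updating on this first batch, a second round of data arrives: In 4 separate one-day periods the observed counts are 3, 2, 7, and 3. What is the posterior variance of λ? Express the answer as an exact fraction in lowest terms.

1/4

Total count: 6 + 8 + 7 + 5 + 5 + 8 + 3 + 2 + 5 + 4 = 53.
Total exposure: 10 days.
After the first batch: Gamma(13 + 53, 4 + 10) = Gamma(66, 14).
Total count: 3 + 2 + 7 + 3 = 15.
Total exposure: 4 days.
After the second batch: Gamma(66 + 15, 14 + 4) = Gamma(81, 18).
Posterior variance = α'/β'² = 81/324 = 1/4.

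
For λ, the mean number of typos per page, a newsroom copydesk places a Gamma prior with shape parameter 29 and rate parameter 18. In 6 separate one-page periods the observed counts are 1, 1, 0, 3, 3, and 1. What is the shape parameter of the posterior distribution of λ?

38

Total count: 1 + 1 + 0 + 3 + 3 + 1 = 9.
Total exposure: 6 pages.
The Gamma prior is conjugate for the Poisson rate, so λ | data ~ Gamma(29+9, 18+6) = Gamma(38, 24).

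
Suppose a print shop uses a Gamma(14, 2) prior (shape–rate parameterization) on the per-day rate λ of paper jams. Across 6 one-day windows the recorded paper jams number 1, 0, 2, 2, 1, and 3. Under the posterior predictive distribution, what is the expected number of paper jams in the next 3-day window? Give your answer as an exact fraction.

69/8

Total count: 1 + 0 + 2 + 2 + 1 + 3 = 9.
Total exposure: 6 days.
Conjugate update: add total count to the shape and total exposure to the rate, giving Gamma(23, 8).
Predictive mean over a 3-day window = T·E[λ|data] = 3·23/8 = 69/8.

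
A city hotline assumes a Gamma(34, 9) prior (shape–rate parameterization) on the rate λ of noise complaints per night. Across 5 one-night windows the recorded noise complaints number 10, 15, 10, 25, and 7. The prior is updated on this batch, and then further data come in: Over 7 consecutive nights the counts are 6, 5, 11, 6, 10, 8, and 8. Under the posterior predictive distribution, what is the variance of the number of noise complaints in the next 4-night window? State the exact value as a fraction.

15500/441

Total count: 10 + 15 + 10 + 25 + 7 = 67.
Total exposure: 5 nights.
After the first batch: Gamma(34 + 67, 9 + 5) = Gamma(101, 14).
Total count: 6 + 5 + 11 + 6 + 10 + 8 + 8 = 54.
Total exposure: 7 nights.
After the second batch: Gamma(101 + 54, 14 + 7) = Gamma(155, 21).
The posterior predictive for a window of length T is Negative Binomial with variance T·α'·(β'+T)/β'² = 4·155·25/441 = 15500/441.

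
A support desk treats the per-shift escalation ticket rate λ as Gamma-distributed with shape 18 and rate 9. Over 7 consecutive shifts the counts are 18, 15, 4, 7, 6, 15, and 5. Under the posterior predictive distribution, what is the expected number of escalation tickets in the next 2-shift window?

11

Total count: 18 + 15 + 4 + 7 + 6 + 15 + 5 = 70.
Total exposure: 7 shifts.
Posterior: α' = 18 + 70 = 88, β' = 9 + 7 = 16.
Predictive mean over a 2-shift window = T·E[λ|data] = 2·88/16 = 11.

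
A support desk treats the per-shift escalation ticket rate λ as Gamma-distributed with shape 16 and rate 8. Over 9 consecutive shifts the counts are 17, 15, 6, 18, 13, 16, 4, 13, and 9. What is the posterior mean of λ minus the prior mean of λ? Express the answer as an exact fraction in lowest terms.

Total count: 17 + 15 + 6 + 18 + 13 + 16 + 4 + 13 + 9 = 111.
Total exposure: 9 shifts.
By Gamma–Poisson conjugacy, the posterior is Gamma(α + Σx, β + Σt) = Gamma(16 + 111, 8 + 9) = Gamma(127, 17).
Posterior mean = 127/17 = 127/17; prior mean = 16/8 = 2. Difference = 127/17 − 2 = 93/17.

93/17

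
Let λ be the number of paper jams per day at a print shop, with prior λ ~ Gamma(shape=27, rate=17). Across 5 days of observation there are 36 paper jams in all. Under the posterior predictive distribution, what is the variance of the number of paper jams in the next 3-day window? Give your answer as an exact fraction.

4725/484

Total count 36 over total exposure 5 days.
The Gamma prior is conjugate for the Poisson rate, so λ | data ~ Gamma(27+36, 17+5) = Gamma(63, 22).
The posterior predictive for a window of length T is Negative Binomial with variance T·α'·(β'+T)/β'² = 3·63·25/484 = 4725/484.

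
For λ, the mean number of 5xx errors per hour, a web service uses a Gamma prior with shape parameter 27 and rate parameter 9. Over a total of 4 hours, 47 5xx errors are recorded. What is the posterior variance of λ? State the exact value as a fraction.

Total count 47 over total exposure 4 hours.
The Gamma prior is conjugate for the Poisson rate, so λ | data ~ Gamma(27+47, 9+4) = Gamma(74, 13).
Posterior variance = α'/β'² = 74/169.

74/169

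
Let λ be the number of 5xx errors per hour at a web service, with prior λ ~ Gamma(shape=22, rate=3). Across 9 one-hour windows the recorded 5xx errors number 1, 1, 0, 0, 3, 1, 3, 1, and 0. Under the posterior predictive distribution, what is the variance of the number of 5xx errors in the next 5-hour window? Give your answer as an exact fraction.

170/9

Total count: 1 + 1 + 0 + 0 + 3 + 1 + 3 + 1 + 0 = 10.
Total exposure: 9 hours.
Gamma(α, β) with Poisson data over total exposure Σt gives posterior Gamma(α+Σx, β+Σt) = Gamma(32, 12).
The posterior predictive for a window of length T is Negative Binomial with variance T·α'·(β'+T)/β'² = 5·32·17/144 = 170/9.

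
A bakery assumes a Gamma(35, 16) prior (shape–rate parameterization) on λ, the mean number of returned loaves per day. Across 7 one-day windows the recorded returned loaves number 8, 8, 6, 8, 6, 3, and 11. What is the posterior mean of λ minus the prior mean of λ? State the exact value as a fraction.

555/368

Total count: 8 + 8 + 6 + 8 + 6 + 3 + 11 = 50.
Total exposure: 7 days.
Posterior: α' = 35 + 50 = 85, β' = 16 + 7 = 23.
Posterior mean = 85/23 = 85/23; prior mean = 35/16 = 35/16. Difference = 85/23 − 35/16 = 555/368.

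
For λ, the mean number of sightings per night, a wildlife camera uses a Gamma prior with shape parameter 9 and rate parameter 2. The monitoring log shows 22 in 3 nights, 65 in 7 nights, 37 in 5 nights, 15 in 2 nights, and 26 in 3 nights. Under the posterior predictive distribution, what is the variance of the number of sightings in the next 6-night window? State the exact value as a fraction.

Total count: 22 + 65 + 37 + 15 + 26 = 165.
Total exposure: 3 + 7 + 5 + 2 + 3 = 20 nights.
By Gamma–Poisson conjugacy, the posterior is Gamma(α + Σx, β + Σt) = Gamma(9 + 165, 2 + 20) = Gamma(174, 22).
The posterior predictive for a window of length T is Negative Binomial with variance T·α'·(β'+T)/β'² = 6·174·28/484 = 7308/121.

7308/121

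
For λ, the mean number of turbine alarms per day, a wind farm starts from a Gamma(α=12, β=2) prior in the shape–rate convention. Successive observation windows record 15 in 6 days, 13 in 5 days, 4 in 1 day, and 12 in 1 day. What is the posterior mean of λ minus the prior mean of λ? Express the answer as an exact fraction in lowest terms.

-34/15

Total count: 15 + 13 + 4 + 12 = 44.
Total exposure: 6 + 5 + 1 + 1 = 13 days.
Gamma(α, β) with Poisson data over total exposure Σt gives posterior Gamma(α+Σx, β+Σt) = Gamma(56, 15).
Posterior mean = 56/15 = 56/15; prior mean = 12/2 = 6. Difference = 56/15 − 6 = -34/15.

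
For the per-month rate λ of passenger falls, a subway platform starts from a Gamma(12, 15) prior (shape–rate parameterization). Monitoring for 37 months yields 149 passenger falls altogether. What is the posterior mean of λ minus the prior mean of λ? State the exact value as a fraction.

Total count 149 over total exposure 37 months.
Conjugate update: add total count to the shape and total exposure to the rate, giving Gamma(161, 52).
Posterior mean = 161/52 = 161/52; prior mean = 12/15 = 4/5. Difference = 161/52 − 4/5 = 597/260.

597/260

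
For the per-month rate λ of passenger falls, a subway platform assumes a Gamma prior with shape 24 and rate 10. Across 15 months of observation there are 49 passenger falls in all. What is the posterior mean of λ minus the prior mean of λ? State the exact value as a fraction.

Total count 49 over total exposure 15 months.
Conjugate update: add total count to the shape and total exposure to the rate, giving Gamma(73, 25).
Posterior mean = 73/25 = 73/25; prior mean = 24/10 = 12/5. Difference = 73/25 − 12/5 = 13/25.

13/25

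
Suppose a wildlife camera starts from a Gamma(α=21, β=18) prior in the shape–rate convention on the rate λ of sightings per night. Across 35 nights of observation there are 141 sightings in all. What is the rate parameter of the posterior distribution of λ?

53

Total count 141 over total exposure 35 nights.
Posterior: α' = 21 + 141 = 162, β' = 18 + 35 = 53.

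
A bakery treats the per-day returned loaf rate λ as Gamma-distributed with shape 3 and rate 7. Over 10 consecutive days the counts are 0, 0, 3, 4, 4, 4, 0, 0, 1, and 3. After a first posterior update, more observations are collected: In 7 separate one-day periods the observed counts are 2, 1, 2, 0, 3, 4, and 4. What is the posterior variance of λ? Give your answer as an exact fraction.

19/288

Total count: 0 + 0 + 3 + 4 + 4 + 4 + 0 + 0 + 1 + 3 = 19.
Total exposure: 10 days.
After the first batch: Gamma(3 + 19, 7 + 10) = Gamma(22, 17).
Total count: 2 + 1 + 2 + 0 + 3 + 4 + 4 = 16.
Total exposure: 7 days.
After the second batch: Gamma(22 + 16, 17 + 7) = Gamma(38, 24).
Posterior variance = α'/β'² = 38/576 = 19/288.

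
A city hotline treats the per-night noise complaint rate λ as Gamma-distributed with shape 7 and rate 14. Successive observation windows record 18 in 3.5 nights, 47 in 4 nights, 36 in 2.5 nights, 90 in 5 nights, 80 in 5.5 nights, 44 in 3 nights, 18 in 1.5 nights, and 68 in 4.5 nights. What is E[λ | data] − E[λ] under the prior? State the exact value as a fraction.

Total count: 18 + 47 + 36 + 90 + 80 + 44 + 18 + 68 = 401.
Total exposure: 3.5 + 4 + 2.5 + 5 + 5.5 + 3 + 1.5 + 4.5 = 29.5 nights.
Gamma(α, β) with Poisson data over total exposure Σt gives posterior Gamma(α+Σx, β+Σt) = Gamma(408, 87/2).
Posterior mean = 408/(87/2) = 272/29; prior mean = 7/14 = 1/2. Difference = 272/29 − 1/2 = 515/58.

515/58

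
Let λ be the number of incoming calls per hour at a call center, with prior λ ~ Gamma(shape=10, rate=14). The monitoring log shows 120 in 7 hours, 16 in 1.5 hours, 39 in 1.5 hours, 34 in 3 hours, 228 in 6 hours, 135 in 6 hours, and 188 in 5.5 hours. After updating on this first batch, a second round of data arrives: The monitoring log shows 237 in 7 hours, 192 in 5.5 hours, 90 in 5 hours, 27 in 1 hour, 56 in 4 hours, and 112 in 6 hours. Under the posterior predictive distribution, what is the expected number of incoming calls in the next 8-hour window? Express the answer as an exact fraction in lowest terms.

11872/73

Total count: 120 + 16 + 39 + 34 + 228 + 135 + 188 = 760.
Total exposure: 7 + 1.5 + 1.5 + 3 + 6 + 6 + 5.5 = 30.5 hours.
After the first batch: Gamma(10 + 760, 14 + 30.5) = Gamma(770, 89/2).
Total count: 237 + 192 + 90 + 27 + 56 + 112 = 714.
Total exposure: 7 + 5.5 + 5 + 1 + 4 + 6 = 28.5 hours.
After the second batch: Gamma(770 + 714, 89/2 + 28.5) = Gamma(1484, 73).
Predictive mean over an 8-hour window = T·E[λ|data] = 8·1484/73 = 11872/73.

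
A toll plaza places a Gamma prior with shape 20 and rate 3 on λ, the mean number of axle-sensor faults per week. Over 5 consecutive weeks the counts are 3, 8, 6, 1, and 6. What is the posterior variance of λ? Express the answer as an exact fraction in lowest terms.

Total count: 3 + 8 + 6 + 1 + 6 = 24.
Total exposure: 5 weeks.
The Gamma prior is conjugate for the Poisson rate, so λ | data ~ Gamma(20+24, 3+5) = Gamma(44, 8).
Posterior variance = α'/β'² = 44/64 = 11/16.

11/16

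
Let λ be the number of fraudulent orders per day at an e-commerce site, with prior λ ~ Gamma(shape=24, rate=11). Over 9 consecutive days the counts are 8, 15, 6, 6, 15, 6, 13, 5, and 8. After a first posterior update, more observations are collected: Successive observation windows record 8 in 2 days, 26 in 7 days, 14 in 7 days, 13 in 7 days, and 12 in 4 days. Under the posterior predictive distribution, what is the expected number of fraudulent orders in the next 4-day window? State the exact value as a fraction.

Total count: 8 + 15 + 6 + 6 + 15 + 6 + 13 + 5 + 8 = 82.
Total exposure: 9 days.
After the first batch: Gamma(24 + 82, 11 + 9) = Gamma(106, 20).
Total count: 8 + 26 + 14 + 13 + 12 = 73.
Total exposure: 2 + 7 + 7 + 7 + 4 = 27 days.
After the second batch: Gamma(106 + 73, 20 + 27) = Gamma(179, 47).
Predictive mean over a 4-day window = T·E[λ|data] = 4·179/47 = 716/47.

716/47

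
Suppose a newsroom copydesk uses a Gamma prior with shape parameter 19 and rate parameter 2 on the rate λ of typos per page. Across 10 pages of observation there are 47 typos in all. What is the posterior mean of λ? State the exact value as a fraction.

11/2

Total count 47 over total exposure 10 pages.
By Gamma–Poisson conjugacy, the posterior is Gamma(α + Σx, β + Σt) = Gamma(19 + 47, 2 + 10) = Gamma(66, 12).
Posterior mean = α'/β' = 66/12 = 11/2.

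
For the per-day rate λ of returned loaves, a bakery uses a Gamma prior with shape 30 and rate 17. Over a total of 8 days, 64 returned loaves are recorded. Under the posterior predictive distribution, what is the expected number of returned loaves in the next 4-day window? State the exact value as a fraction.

376/25

Total count 64 over total exposure 8 days.
Conjugate update: add total count to the shape and total exposure to the rate, giving Gamma(94, 25).
Predictive mean over a 4-day window = T·E[λ|data] = 4·94/25 = 376/25.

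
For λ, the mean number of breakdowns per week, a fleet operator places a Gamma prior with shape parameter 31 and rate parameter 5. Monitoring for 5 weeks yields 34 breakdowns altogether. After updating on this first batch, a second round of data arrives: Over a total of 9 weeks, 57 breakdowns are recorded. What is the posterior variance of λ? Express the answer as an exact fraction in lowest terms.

122/361

Total count 34 over total exposure 5 weeks.
After the first batch: Gamma(31 + 34, 5 + 5) = Gamma(65, 10).
Total count 57 over total exposure 9 weeks.
After the second batch: Gamma(65 + 57, 10 + 9) = Gamma(122, 19).
Posterior variance = α'/β'² = 122/361.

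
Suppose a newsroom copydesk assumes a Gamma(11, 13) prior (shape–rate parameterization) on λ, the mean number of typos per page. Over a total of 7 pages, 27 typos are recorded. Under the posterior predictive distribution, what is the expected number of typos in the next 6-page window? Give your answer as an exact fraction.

57/5

Total count 27 over total exposure 7 pages.
Conjugate update: add total count to the shape and total exposure to the rate, giving Gamma(38, 20).
Predictive mean over a 6-page window = T·E[λ|data] = 6·38/20 = 57/5.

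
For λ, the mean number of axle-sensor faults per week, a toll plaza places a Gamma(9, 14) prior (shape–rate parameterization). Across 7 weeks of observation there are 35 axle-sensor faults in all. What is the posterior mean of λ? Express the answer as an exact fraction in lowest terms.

44/21

Total count 35 over total exposure 7 weeks.
Conjugate update: add total count to the shape and total exposure to the rate, giving Gamma(44, 21).
Posterior mean = α'/β' = 44/21.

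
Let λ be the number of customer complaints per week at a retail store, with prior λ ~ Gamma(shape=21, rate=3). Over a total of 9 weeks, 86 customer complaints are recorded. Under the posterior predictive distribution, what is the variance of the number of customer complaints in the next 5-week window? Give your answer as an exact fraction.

9095/144

Total count 86 over total exposure 9 weeks.
Conjugate update: add total count to the shape and total exposure to the rate, giving Gamma(107, 12).
The posterior predictive for a window of length T is Negative Binomial with variance T·α'·(β'+T)/β'² = 5·107·17/144 = 9095/144.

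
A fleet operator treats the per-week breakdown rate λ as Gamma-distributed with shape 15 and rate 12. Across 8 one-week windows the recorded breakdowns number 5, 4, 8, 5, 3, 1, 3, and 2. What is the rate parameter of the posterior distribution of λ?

Total count: 5 + 4 + 8 + 5 + 3 + 1 + 3 + 2 = 31.
Total exposure: 8 weeks.
By Gamma–Poisson conjugacy, the posterior is Gamma(α + Σx, β + Σt) = Gamma(15 + 31, 12 + 8) = Gamma(46, 20).

20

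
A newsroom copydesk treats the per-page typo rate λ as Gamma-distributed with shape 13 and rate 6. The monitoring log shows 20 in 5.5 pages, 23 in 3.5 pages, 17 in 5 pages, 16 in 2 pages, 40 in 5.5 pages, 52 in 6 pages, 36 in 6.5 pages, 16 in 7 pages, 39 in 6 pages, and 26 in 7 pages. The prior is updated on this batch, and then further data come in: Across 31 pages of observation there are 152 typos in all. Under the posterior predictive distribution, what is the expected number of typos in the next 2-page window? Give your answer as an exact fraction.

900/91

Total count: 20 + 23 + 17 + 16 + 40 + 52 + 36 + 16 + 39 + 26 = 285.
Total exposure: 5.5 + 3.5 + 5 + 2 + 5.5 + 6 + 6.5 + 7 + 6 + 7 = 54 pages.
After the first batch: Gamma(13 + 285, 6 + 54) = Gamma(298, 60).
Total count 152 over total exposure 31 pages.
After the second batch: Gamma(298 + 152, 60 + 31) = Gamma(450, 91).
Predictive mean over a 2-page window = T·E[λ|data] = 2·450/91 = 900/91.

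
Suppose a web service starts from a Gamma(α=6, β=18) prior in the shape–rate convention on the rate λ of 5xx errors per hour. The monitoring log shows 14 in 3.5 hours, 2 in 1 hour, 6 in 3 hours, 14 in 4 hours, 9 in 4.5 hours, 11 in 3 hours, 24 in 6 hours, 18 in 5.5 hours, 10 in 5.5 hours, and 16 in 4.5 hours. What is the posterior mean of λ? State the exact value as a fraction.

Total count: 14 + 2 + 6 + 14 + 9 + 11 + 24 + 18 + 10 + 16 = 124.
Total exposure: 3.5 + 1 + 3 + 4 + 4.5 + 3 + 6 + 5.5 + 5.5 + 4.5 = 40.5 hours.
Conjugate update: add total count to the shape and total exposure to the rate, giving Gamma(130, 117/2).
Posterior mean = α'/β' = 130/(117/2) = 20/9.

20/9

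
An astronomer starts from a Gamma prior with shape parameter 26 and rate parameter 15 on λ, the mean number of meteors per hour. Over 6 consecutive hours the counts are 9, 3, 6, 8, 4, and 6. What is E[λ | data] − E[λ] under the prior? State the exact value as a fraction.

Total count: 9 + 3 + 6 + 8 + 4 + 6 = 36.
Total exposure: 6 hours.
Posterior: α' = 26 + 36 = 62, β' = 15 + 6 = 21.
Posterior mean = 62/21 = 62/21; prior mean = 26/15 = 26/15. Difference = 62/21 − 26/15 = 128/105.

128/105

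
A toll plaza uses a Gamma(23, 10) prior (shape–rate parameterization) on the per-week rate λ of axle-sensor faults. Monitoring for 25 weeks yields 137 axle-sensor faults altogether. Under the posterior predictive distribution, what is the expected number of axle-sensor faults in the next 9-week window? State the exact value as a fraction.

288/7

Total count 137 over total exposure 25 weeks.
Posterior: α' = 23 + 137 = 160, β' = 10 + 25 = 35.
Predictive mean over a 9-week window = T·E[λ|data] = 9·160/35 = 288/7.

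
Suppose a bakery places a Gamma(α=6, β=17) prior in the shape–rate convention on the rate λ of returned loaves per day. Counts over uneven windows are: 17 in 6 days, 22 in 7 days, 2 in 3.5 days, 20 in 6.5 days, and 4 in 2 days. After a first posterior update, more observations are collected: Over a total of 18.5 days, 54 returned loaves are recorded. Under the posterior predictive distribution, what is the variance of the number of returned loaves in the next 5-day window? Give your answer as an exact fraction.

Total count: 17 + 22 + 2 + 20 + 4 = 65.
Total exposure: 6 + 7 + 3.5 + 6.5 + 2 = 25 days.
After the first batch: Gamma(6 + 65, 17 + 25) = Gamma(71, 42).
Total count 54 over total exposure 18.5 days.
After the second batch: Gamma(71 + 54, 42 + 18.5) = Gamma(125, 121/2).
The posterior predictive for a window of length T is Negative Binomial with variance T·α'·(β'+T)/β'² = 5·125·(131/2)/(14641/4) = 163750/14641.

163750/14641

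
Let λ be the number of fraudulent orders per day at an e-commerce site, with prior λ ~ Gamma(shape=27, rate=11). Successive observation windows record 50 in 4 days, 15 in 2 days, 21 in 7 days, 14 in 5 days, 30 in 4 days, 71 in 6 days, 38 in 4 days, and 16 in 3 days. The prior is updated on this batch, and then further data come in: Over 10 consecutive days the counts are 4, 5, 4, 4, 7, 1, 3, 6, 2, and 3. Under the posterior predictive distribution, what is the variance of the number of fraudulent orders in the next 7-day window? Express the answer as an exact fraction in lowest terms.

2889/64

Total count: 50 + 15 + 21 + 14 + 30 + 71 + 38 + 16 = 255.
Total exposure: 4 + 2 + 7 + 5 + 4 + 6 + 4 + 3 = 35 days.
After the first batch: Gamma(27 + 255, 11 + 35) = Gamma(282, 46).
Total count: 4 + 5 + 4 + 4 + 7 + 1 + 3 + 6 + 2 + 3 = 39.
Total exposure: 10 days.
After the second batch: Gamma(282 + 39, 46 + 10) = Gamma(321, 56).
The posterior predictive for a window of length T is Negative Binomial with variance T·α'·(β'+T)/β'² = 7·321·63/3136 = 2889/64.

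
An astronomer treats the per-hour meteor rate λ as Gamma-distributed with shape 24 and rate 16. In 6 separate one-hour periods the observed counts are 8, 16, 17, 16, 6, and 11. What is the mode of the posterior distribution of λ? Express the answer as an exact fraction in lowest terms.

Total count: 8 + 16 + 17 + 16 + 6 + 11 = 74.
Total exposure: 6 hours.
Conjugate update: add total count to the shape and total exposure to the rate, giving Gamma(98, 22).
Posterior mode = (α'−1)/β' = 97/22.

97/22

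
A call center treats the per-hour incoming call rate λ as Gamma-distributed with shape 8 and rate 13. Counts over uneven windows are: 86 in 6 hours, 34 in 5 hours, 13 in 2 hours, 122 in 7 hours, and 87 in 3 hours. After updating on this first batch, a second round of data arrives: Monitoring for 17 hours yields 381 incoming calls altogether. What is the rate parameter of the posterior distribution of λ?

Total count: 86 + 34 + 13 + 122 + 87 = 342.
Total exposure: 6 + 5 + 2 + 7 + 3 = 23 hours.
After the first batch: Gamma(8 + 342, 13 + 23) = Gamma(350, 36).
Total count 381 over total exposure 17 hours.
After the second batch: Gamma(350 + 381, 36 + 17) = Gamma(731, 53).

53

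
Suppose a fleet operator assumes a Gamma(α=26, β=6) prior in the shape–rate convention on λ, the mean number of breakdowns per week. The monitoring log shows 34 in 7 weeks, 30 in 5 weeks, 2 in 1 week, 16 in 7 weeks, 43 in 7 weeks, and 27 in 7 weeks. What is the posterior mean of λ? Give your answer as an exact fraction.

Total count: 34 + 30 + 2 + 16 + 43 + 27 = 152.
Total exposure: 7 + 5 + 1 + 7 + 7 + 7 = 34 weeks.
Gamma(α, β) with Poisson data over total exposure Σt gives posterior Gamma(α+Σx, β+Σt) = Gamma(178, 40).
Posterior mean = α'/β' = 178/40 = 89/20.

89/20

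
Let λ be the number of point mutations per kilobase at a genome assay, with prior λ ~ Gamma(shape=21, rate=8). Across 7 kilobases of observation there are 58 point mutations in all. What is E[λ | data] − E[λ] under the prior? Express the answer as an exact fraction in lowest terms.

317/120

Total count 58 over total exposure 7 kilobases.
Gamma(α, β) with Poisson data over total exposure Σt gives posterior Gamma(α+Σx, β+Σt) = Gamma(79, 15).
Posterior mean = 79/15 = 79/15; prior mean = 21/8 = 21/8. Difference = 79/15 − 21/8 = 317/120.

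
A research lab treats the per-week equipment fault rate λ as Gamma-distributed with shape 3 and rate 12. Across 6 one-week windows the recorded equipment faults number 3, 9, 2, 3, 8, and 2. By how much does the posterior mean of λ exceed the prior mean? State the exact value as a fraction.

17/12

Total count: 3 + 9 + 2 + 3 + 8 + 2 = 27.
Total exposure: 6 weeks.
Gamma(α, β) with Poisson data over total exposure Σt gives posterior Gamma(α+Σx, β+Σt) = Gamma(30, 18).
Posterior mean = 30/18 = 5/3; prior mean = 3/12 = 1/4. Difference = 5/3 − 1/4 = 17/12.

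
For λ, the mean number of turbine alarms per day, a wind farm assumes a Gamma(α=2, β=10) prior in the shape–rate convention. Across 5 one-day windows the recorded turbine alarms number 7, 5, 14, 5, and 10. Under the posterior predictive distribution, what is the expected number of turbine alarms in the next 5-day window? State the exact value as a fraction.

43/3

Total count: 7 + 5 + 14 + 5 + 10 = 41.
Total exposure: 5 days.
Posterior: α' = 2 + 41 = 43, β' = 10 + 5 = 15.
Predictive mean over a 5-day window = T·E[λ|data] = 5·43/15 = 43/3.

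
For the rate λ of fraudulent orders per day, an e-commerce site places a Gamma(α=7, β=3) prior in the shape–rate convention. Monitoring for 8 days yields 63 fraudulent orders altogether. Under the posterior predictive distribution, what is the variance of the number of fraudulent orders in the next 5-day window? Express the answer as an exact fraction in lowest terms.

Total count 63 over total exposure 8 days.
Posterior: α' = 7 + 63 = 70, β' = 3 + 8 = 11.
The posterior predictive for a window of length T is Negative Binomial with variance T·α'·(β'+T)/β'² = 5·70·16/121 = 5600/121.

5600/121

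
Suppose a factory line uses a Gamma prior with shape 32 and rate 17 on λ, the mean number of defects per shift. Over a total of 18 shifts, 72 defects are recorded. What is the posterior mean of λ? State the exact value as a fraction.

104/35

Total count 72 over total exposure 18 shifts.
Conjugate update: add total count to the shape and total exposure to the rate, giving Gamma(104, 35).
Posterior mean = α'/β' = 104/35.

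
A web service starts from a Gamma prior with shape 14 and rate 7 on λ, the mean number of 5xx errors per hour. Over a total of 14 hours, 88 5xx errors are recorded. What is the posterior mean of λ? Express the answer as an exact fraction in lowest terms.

Total count 88 over total exposure 14 hours.
The Gamma prior is conjugate for the Poisson rate, so λ | data ~ Gamma(14+88, 7+14) = Gamma(102, 21).
Posterior mean = α'/β' = 102/21 = 34/7.

34/7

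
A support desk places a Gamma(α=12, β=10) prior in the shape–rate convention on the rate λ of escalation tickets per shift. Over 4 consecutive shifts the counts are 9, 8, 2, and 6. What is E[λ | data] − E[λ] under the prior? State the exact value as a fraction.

101/70

Total count: 9 + 8 + 2 + 6 = 25.
Total exposure: 4 shifts.
By Gamma–Poisson conjugacy, the posterior is Gamma(α + Σx, β + Σt) = Gamma(12 + 25, 10 + 4) = Gamma(37, 14).
Posterior mean = 37/14 = 37/14; prior mean = 12/10 = 6/5. Difference = 37/14 − 6/5 = 101/70.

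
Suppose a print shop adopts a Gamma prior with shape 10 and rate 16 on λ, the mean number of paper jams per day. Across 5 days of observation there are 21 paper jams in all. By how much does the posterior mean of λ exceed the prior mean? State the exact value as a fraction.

143/168

Total count 21 over total exposure 5 days.
Gamma(α, β) with Poisson data over total exposure Σt gives posterior Gamma(α+Σx, β+Σt) = Gamma(31, 21).
Posterior mean = 31/21 = 31/21; prior mean = 10/16 = 5/8. Difference = 31/21 − 5/8 = 143/168.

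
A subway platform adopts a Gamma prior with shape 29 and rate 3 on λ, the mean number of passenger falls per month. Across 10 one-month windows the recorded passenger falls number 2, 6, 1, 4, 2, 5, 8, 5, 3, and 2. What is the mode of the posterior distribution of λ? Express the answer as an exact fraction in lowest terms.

66/13

Total count: 2 + 6 + 1 + 4 + 2 + 5 + 8 + 5 + 3 + 2 = 38.
Total exposure: 10 months.
Conjugate update: add total count to the shape and total exposure to the rate, giving Gamma(67, 13).
Posterior mode = (α'−1)/β' = 66/13.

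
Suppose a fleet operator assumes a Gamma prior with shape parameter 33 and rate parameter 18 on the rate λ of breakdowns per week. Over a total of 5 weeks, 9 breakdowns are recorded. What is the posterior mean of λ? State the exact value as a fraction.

42/23

Total count 9 over total exposure 5 weeks.
Posterior: α' = 33 + 9 = 42, β' = 18 + 5 = 23.
Posterior mean = α'/β' = 42/23.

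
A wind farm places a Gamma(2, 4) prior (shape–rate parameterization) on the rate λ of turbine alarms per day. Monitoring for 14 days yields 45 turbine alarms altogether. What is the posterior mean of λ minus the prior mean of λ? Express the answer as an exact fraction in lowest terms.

Total count 45 over total exposure 14 days.
Conjugate update: add total count to the shape and total exposure to the rate, giving Gamma(47, 18).
Posterior mean = 47/18 = 47/18; prior mean = 2/4 = 1/2. Difference = 47/18 − 1/2 = 19/9.

19/9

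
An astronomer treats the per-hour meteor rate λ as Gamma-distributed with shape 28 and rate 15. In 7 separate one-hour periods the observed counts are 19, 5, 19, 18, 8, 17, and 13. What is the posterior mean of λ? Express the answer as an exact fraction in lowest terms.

127/22

Total count: 19 + 5 + 19 + 18 + 8 + 17 + 13 = 99.
Total exposure: 7 hours.
Posterior: α' = 28 + 99 = 127, β' = 15 + 7 = 22.
Posterior mean = α'/β' = 127/22.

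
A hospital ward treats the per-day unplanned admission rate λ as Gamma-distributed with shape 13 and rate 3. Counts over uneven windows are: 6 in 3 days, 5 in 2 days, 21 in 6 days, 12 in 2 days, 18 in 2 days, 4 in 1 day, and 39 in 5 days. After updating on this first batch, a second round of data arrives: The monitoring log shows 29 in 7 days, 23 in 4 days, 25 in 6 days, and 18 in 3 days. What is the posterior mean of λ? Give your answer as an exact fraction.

213/44

Total count: 6 + 5 + 21 + 12 + 18 + 4 + 39 = 105.
Total exposure: 3 + 2 + 6 + 2 + 2 + 1 + 5 = 21 days.
After the first batch: Gamma(13 + 105, 3 + 21) = Gamma(118, 24).
Total count: 29 + 23 + 25 + 18 = 95.
Total exposure: 7 + 4 + 6 + 3 = 20 days.
After the second batch: Gamma(118 + 95, 24 + 20) = Gamma(213, 44).
Posterior mean = α'/β' = 213/44.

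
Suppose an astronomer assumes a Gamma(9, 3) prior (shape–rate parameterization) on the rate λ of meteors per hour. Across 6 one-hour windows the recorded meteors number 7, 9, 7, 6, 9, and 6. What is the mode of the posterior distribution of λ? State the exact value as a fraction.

Total count: 7 + 9 + 7 + 6 + 9 + 6 = 44.
Total exposure: 6 hours.
The Gamma prior is conjugate for the Poisson rate, so λ | data ~ Gamma(9+44, 3+6) = Gamma(53, 9).
Posterior mode = (α'−1)/β' = 52/9.

52/9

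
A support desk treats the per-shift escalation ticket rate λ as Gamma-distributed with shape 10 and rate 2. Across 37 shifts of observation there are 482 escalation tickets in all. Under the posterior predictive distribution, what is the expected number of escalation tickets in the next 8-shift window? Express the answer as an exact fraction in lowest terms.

Total count 482 over total exposure 37 shifts.
Conjugate update: add total count to the shape and total exposure to the rate, giving Gamma(492, 39).
Predictive mean over an 8-shift window = T·E[λ|data] = 8·492/39 = 1312/13.

1312/13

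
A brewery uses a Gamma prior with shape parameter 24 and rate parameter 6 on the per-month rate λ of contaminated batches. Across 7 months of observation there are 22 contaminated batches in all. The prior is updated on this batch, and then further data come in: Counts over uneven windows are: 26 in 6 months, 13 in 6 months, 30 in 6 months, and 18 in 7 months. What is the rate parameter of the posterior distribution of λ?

Total count 22 over total exposure 7 months.
After the first batch: Gamma(24 + 22, 6 + 7) = Gamma(46, 13).
Total count: 26 + 13 + 30 + 18 = 87.
Total exposure: 6 + 6 + 6 + 7 = 25 months.
After the second batch: Gamma(46 + 87, 13 + 25) = Gamma(133, 38).

38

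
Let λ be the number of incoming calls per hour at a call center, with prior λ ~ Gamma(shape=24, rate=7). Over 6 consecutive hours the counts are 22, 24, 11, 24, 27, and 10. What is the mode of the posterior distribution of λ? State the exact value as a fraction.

Total count: 22 + 24 + 11 + 24 + 27 + 10 = 118.
Total exposure: 6 hours.
The Gamma prior is conjugate for the Poisson rate, so λ | data ~ Gamma(24+118, 7+6) = Gamma(142, 13).
Posterior mode = (α'−1)/β' = 141/13.

141/13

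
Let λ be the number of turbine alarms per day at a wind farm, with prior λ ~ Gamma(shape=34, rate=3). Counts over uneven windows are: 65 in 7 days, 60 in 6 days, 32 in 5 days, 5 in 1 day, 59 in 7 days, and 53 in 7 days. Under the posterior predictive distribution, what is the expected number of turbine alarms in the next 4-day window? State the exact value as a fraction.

Total count: 65 + 60 + 32 + 5 + 59 + 53 = 274.
Total exposure: 7 + 6 + 5 + 1 + 7 + 7 = 33 days.
Gamma(α, β) with Poisson data over total exposure Σt gives posterior Gamma(α+Σx, β+Σt) = Gamma(308, 36).
Predictive mean over a 4-day window = T·E[λ|data] = 4·308/36 = 308/9.

308/9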